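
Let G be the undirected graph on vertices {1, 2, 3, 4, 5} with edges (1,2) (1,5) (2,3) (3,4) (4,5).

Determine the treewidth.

A width-2 tree decomposition is:
Bags: B1 = {1, 2, 3}  B2 = {1, 3, 5}  B3 = {3, 4, 5}
Tree: B1–B2, B2–B3
Every bag has size at most 3, so the width is 3 − 1 = 2 and tw(G) ≤ 2. The edges 3–2–1–5–4–3 form a cycle, so G is not a tree and its treewidth is at least 2. Combining the bounds, tw(G) = 2.

2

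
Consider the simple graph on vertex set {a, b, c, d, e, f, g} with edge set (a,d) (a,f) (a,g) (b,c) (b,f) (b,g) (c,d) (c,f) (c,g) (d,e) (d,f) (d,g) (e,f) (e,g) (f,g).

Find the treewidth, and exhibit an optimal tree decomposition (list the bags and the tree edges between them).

Each bag holds 4 vertices, so the decomposition has width 3, which upper-bounds the treewidth. Conversely, {d, e, f, g} is a clique of size 4, and the vertices of any clique must share a bag in every tree decomposition; so some bag has ≥ 4 vertices and tw(G) ≥ 3. Hence tw(G) = 3 exactly.

Treewidth 3.
One optimal decomposition is:
Bags: B1 = {a, d, f, g}  B2 = {d, e, f, g}  B3 = {c, d, f, g}  B4 = {b, c, f, g}
Tree: B1–B2, B1–B3, B3–B4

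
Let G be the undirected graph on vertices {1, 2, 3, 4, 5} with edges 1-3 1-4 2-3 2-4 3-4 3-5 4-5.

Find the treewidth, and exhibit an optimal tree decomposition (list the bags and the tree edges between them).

Each bag holds 3 vertices, so the decomposition has width 2, which upper-bounds the treewidth. Conversely, {1, 3, 4} is a clique of size 3, and the vertices of any clique must share a bag in every tree decomposition; so some bag has ≥ 3 vertices and tw(G) ≥ 2. Combining the bounds, tw(G) = 2.

Treewidth 2.
One such decomposition:
Bags: B1 = {3, 4, 5}  B2 = {1, 3, 4}  B3 = {2, 3, 4}
Tree: B1–B2, B1–B3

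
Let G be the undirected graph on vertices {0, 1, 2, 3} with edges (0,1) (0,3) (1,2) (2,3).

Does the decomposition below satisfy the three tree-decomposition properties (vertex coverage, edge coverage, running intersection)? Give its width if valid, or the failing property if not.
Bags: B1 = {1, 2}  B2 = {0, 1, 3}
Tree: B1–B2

No — edge (3,2) lies in no bag.

A tree decomposition must satisfy three properties: every vertex lies in some bag; for every edge, both endpoints lie together in some bag; and for every vertex, the bags containing it form a connected subtree. Here edge (3,2) lies in no bag, so the decomposition is invalid.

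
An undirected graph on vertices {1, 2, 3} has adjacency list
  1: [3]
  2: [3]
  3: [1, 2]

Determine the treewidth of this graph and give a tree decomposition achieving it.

Treewidth 1.
One such decomposition:
Bags: B1 = {2, 3}  B2 = {1, 3}
Tree: B1–B2

The largest bag has 2 vertices, giving width 1; this decomposition certifies tw(G) ≤ 1. Any graph with an edge has treewidth ≥ 1, and G has the edge 3–2. Therefore the treewidth is 1.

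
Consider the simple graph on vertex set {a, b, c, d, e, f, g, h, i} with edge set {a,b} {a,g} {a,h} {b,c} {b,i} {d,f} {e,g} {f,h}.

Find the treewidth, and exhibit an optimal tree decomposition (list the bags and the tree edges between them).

The largest bag has 2 vertices, giving width 1; this decomposition certifies tw(G) ≤ 1. G has an edge, so its treewidth is at least 1. Hence tw(G) = 1 exactly.

Treewidth 1.
One optimal decomposition is:
Bags: B1 = {a, b}  B2 = {a, g}  B3 = {b, c}  B4 = {a, h}  B5 = {b, i}  B6 = {f, h}  B7 = {e, g}  B8 = {d, f}
Tree: B1–B2, B1–B3, B2–B4, B3–B5, B4–B6, B2–B7, B6–B8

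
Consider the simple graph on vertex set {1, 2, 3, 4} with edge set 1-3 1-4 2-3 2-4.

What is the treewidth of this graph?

A width-2 tree decomposition is:
Bags: B1 = {1, 3, 4}  B2 = {2, 3, 4}
Tree: B1–B2
Every bag has size at most 3, so the width is 3 − 1 = 2 and tw(G) ≤ 2. Since 3–1–4–2–3 is a cycle in G, G is not acyclic. Forests are exactly the graphs of treewidth ≤ 1, so tw(G) ≥ 2. Combining the bounds, tw(G) = 2.

2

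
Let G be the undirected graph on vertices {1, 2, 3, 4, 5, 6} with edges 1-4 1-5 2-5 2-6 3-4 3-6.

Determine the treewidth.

A width-2 tree decomposition is:
Bags: B1 = {2, 5, 6}  B2 = {1, 5, 6}  B3 = {1, 4, 6}  B4 = {3, 4, 6}
Tree: B1–B2, B2–B3, B3–B4
Each bag holds 3 vertices, so the decomposition has width 2, which upper-bounds the treewidth. The edges 6–2–5–1–4–3–6 form a cycle, so G is not a tree and its treewidth is at least 2. The upper and lower bounds meet at 2, so that is the treewidth.

2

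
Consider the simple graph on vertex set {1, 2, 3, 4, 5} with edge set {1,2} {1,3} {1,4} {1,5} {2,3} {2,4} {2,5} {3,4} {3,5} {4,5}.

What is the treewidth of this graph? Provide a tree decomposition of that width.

With just one bag of size 5, the width is 5 − 1 = 4, so tw(G) ≤ 4. On the other hand G contains the 5-clique {1, 2, 3, 4, 5}. A clique must lie in a single bag of any decomposition, so no decomposition can have width below 4. The upper and lower bounds meet at 4, so that is the treewidth.

Treewidth 4.
Bags: B1 = {1, 2, 3, 4, 5}
Tree: (single bag)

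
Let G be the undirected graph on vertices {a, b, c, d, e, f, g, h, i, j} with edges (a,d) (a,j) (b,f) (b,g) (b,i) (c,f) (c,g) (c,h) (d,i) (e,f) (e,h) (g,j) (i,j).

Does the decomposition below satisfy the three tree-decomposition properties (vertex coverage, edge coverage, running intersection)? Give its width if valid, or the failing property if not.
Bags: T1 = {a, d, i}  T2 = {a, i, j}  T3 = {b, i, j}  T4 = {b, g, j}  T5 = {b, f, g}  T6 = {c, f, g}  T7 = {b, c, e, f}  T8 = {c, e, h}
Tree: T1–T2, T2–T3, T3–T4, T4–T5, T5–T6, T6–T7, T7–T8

A tree decomposition must satisfy three properties: every vertex lies in some bag; for every edge, both endpoints lie together in some bag; and for every vertex, the bags containing it form a connected subtree. Here bags containing vertex b are not connected in the tree, so the decomposition is invalid.

No — bags containing vertex b are not connected in the tree.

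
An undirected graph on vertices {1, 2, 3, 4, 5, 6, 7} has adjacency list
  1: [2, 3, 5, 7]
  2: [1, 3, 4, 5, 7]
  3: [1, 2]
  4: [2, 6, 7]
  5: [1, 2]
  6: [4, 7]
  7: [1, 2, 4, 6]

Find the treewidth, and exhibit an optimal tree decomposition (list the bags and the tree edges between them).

The largest bag has 3 vertices, giving width 2; this decomposition certifies tw(G) ≤ 2. Conversely, {1, 2, 3} is a clique of size 3, and the vertices of any clique must share a bag in every tree decomposition; so some bag has ≥ 3 vertices and tw(G) ≥ 2. Therefore the treewidth is 2.

Treewidth 2.
One such decomposition:
Bags: B1 = {4, 6, 7}  B2 = {2, 4, 7}  B3 = {1, 2, 7}  B4 = {1, 2, 3}  B5 = {1, 2, 5}
Tree: B1–B2, B2–B3, B3–B4, B3–B5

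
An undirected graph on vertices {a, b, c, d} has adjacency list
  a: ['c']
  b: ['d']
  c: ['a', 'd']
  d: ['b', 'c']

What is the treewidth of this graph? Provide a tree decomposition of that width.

Treewidth 1.
One such decomposition:
Bags: B1 = {c, d}  B2 = {b, d}  B3 = {a, c}
Tree: B1–B2, B1–B3

The largest bag has 2 vertices, giving width 1; this decomposition certifies tw(G) ≤ 1. G has an edge, so its treewidth is at least 1. Combining the bounds, tw(G) = 1.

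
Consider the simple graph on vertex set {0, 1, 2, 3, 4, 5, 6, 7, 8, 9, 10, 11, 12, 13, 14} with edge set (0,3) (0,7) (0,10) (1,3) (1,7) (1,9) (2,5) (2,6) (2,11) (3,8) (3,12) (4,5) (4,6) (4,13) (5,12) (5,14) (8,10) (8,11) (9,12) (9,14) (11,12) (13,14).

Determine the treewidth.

3

A width-3 tree decomposition is:
Bags: B1 = {0, 7, 8, 10}  B2 = {0, 3, 7, 8}  B3 = {1, 3, 7, 8}  B4 = {1, 3, 8, 11}  B5 = {1, 3, 11, 12}  B6 = {1, 9, 11, 12}  B7 = {2, 9, 11, 12}  B8 = {2, 5, 9, 12}  B9 = {2, 5, 9, 14}  B10 = {2, 5, 6, 14}  B11 = {4, 5, 6, 14}  B12 = {4, 6, 13, 14}
Tree: B1–B2, B2–B3, B3–B4, B4–B5, B5–B6, B6–B7, B7–B8, B8–B9, B9–B10, B10–B11, B11–B12
The largest bag has 4 vertices, giving width 3; this decomposition certifies tw(G) ≤ 3. For the lower bound: the 4 vertex sets {0,7,10}, {8}, {3}, {1,9,11,12} are disjoint, each induces a connected subgraph, and every pair is joined by at least one edge of G. Contracting each set to a single vertex therefore yields K_{4} as a minor, and since treewidth is minor-monotone, tw(G) ≥ tw(K_{4}) = 3. Therefore the treewidth is 3.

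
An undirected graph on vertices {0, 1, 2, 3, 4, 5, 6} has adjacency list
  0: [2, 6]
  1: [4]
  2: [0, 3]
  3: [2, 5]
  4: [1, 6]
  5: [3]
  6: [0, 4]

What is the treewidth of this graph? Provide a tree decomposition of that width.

Treewidth 1.
Bags: B1 = {1, 4}  B2 = {4, 6}  B3 = {0, 6}  B4 = {0, 2}  B5 = {2, 3}  B6 = {3, 5}
Tree: B1–B2, B2–B3, B3–B4, B4–B5, B5–B6

Every bag has size at most 2, so the width is 2 − 1 = 1 and tw(G) ≤ 1. Since G has at least one edge (e.g. 1–4), it is not an edgeless graph, so tw(G) ≥ 1. The upper and lower bounds meet at 1, so that is the treewidth.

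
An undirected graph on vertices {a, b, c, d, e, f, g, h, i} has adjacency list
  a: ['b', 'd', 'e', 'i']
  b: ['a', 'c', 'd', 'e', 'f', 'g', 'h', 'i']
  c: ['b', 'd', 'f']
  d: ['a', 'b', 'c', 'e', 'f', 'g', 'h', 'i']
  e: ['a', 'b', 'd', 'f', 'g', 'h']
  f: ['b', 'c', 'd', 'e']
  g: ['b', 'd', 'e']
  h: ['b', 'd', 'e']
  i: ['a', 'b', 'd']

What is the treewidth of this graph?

A width-3 tree decomposition is:
Bags: B1 = {a, b, d, e}  B2 = {b, d, e, f}  B3 = {a, b, d, i}  B4 = {b, d, e, g}  B5 = {b, c, d, f}  B6 = {b, d, e, h}
Tree: B1–B2, B1–B3, B1–B4, B2–B5, B4–B6
Each bag holds 4 vertices, so the decomposition has width 3, which upper-bounds the treewidth. For the lower bound, the 4 vertices {b, d, e, g} are pairwise adjacent, and any tree decomposition puts a clique entirely inside one bag — forcing width ≥ 3. Therefore the treewidth is 3.

3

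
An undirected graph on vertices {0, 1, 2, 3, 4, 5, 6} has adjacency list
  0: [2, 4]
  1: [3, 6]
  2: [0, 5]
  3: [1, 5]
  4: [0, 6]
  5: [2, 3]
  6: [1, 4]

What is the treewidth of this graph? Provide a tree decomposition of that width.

Every bag has size at most 3, so the width is 3 − 1 = 2 and tw(G) ≤ 2. For the lower bound, G contains the cycle 6–4–0–2–5–3–1–6, so G is not a forest; only forests have treewidth ≤ 1, hence tw(G) ≥ 2. The upper and lower bounds meet at 2, so that is the treewidth.

Treewidth 2.
One such decomposition:
Bags: B1 = {0, 4, 6}  B2 = {0, 2, 6}  B3 = {2, 5, 6}  B4 = {3, 5, 6}  B5 = {1, 3, 6}
Tree: B1–B2, B2–B3, B3–B4, B4–B5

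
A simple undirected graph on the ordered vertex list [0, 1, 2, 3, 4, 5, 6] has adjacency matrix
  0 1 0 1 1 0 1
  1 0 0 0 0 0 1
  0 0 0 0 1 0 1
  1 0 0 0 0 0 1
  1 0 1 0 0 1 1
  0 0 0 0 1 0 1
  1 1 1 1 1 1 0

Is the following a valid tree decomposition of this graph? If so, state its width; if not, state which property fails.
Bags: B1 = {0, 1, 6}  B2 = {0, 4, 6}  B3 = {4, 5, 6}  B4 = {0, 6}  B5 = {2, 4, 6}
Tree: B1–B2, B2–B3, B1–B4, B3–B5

A tree decomposition must satisfy three properties: every vertex lies in some bag; for every edge, both endpoints lie together in some bag; and for every vertex, the bags containing it form a connected subtree. Here vertex 3 appears in no bag, so the decomposition is invalid.

No — vertex 3 appears in no bag.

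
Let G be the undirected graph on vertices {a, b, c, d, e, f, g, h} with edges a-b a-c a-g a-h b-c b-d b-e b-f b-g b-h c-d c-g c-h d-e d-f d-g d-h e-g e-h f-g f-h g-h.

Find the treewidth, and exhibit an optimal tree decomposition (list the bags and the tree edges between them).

Treewidth 4.
Bags: B1 = {b, c, d, g, h}  B2 = {b, d, e, g, h}  B3 = {a, b, c, g, h}  B4 = {b, d, f, g, h}
Tree: B1–B2, B1–B3, B2–B4

Every bag has size at most 5, so the width is 5 − 1 = 4 and tw(G) ≤ 4. For the lower bound, the 5 vertices {b, d, e, g, h} are pairwise adjacent, and any tree decomposition puts a clique entirely inside one bag — forcing width ≥ 4. The upper and lower bounds meet at 4, so that is the treewidth.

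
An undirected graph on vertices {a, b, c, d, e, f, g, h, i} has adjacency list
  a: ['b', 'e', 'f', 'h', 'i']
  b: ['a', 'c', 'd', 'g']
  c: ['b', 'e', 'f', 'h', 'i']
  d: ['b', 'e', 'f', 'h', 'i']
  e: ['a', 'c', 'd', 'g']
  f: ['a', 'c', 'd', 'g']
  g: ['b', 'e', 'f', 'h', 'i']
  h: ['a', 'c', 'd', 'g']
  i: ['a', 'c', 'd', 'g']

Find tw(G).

4

A width-4 tree decomposition is:
Bags: B1 = {a, c, d, f, g}  B2 = {a, c, d, e, g}  B3 = {a, c, d, g, i}  B4 = {a, c, d, g, h}  B5 = {a, b, c, d, g}
Tree: B1–B2, B2–B3, B3–B4, B4–B5
Each bag holds 5 vertices, so the decomposition has width 4, which upper-bounds the treewidth. For the lower bound: the 5 vertex sets {c,f}, {e,g}, {a,i}, {d}, {h} are disjoint, each induces a connected subgraph, and every pair is joined by at least one edge of G. Contracting each set to a single vertex therefore yields K_{5} as a minor, and since treewidth is minor-monotone, tw(G) ≥ tw(K_{5}) = 4. Hence tw(G) = 4 exactly.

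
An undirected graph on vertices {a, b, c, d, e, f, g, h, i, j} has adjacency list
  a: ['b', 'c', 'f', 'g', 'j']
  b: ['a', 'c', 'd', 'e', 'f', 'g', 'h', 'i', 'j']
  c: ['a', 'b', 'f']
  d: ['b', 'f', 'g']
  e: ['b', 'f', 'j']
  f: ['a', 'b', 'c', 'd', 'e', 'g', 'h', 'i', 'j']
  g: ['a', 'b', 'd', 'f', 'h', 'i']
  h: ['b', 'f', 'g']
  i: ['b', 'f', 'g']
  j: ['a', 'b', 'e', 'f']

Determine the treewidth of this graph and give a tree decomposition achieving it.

Every bag has size at most 4, so the width is 4 − 1 = 3 and tw(G) ≤ 3. Conversely, {b, d, f, g} is a clique of size 4, and the vertices of any clique must share a bag in every tree decomposition; so some bag has ≥ 4 vertices and tw(G) ≥ 3. Therefore the treewidth is 3.

Treewidth 3.
One optimal decomposition is:
Bags: B1 = {a, b, f, g}  B2 = {b, f, g, i}  B3 = {a, b, c, f}  B4 = {b, f, g, h}  B5 = {a, b, f, j}  B6 = {b, d, f, g}  B7 = {b, e, f, j}
Tree: B1–B2, B1–B3, B1–B4, B3–B5, B1–B6, B5–B7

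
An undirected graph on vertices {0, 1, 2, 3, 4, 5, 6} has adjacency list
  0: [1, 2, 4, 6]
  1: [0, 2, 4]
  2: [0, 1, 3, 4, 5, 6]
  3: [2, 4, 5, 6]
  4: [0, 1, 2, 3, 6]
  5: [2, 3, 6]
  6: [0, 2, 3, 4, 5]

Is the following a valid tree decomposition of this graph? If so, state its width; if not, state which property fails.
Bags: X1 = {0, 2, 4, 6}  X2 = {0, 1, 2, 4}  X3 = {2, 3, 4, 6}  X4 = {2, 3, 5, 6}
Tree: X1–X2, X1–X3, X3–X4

Yes; width 3.

Vertex coverage: the bags together contain {0, 1, 2, 3, 4, 5, 6}, the full vertex set. Edge coverage: each edge of G has both endpoints in at least one bag. Running intersection: for every vertex, the bags containing it form a connected subtree. All three properties hold, so this is a valid tree decomposition of width max|bag| − 1 = 3, and hence tw(G) ≤ 3.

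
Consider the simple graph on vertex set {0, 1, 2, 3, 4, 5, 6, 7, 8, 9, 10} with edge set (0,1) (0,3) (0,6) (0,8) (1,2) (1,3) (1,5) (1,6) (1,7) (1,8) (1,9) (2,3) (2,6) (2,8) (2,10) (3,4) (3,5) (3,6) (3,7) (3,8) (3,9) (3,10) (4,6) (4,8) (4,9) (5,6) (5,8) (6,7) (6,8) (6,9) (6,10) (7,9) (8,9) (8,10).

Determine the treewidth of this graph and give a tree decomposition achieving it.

Every bag has size at most 5, so the width is 5 − 1 = 4 and tw(G) ≤ 4. Conversely, {0, 1, 3, 6, 8} is a clique of size 5, and the vertices of any clique must share a bag in every tree decomposition; so some bag has ≥ 5 vertices and tw(G) ≥ 4. Combining the bounds, tw(G) = 4.

Treewidth 4.
One optimal decomposition is:
Bags: B1 = {1, 3, 5, 6, 8}  B2 = {1, 3, 6, 8, 9}  B3 = {1, 2, 3, 6, 8}  B4 = {1, 3, 6, 7, 9}  B5 = {2, 3, 6, 8, 10}  B6 = {3, 4, 6, 8, 9}  B7 = {0, 1, 3, 6, 8}
Tree: B1–B2, B2–B3, B2–B4, B3–B5, B2–B6, B2–B7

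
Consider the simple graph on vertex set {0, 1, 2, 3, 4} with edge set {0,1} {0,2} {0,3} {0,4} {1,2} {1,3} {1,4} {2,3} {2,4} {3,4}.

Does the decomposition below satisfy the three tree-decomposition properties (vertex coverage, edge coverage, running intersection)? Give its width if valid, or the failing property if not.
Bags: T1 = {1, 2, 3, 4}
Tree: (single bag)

A tree decomposition must satisfy three properties: every vertex lies in some bag; for every edge, both endpoints lie together in some bag; and for every vertex, the bags containing it form a connected subtree. Here vertex 0 appears in no bag, so the decomposition is invalid.

No — vertex 0 appears in no bag.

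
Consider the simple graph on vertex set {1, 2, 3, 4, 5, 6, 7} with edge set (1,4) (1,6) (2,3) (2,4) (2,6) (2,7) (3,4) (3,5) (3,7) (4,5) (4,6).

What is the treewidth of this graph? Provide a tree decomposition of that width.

Treewidth 2.
Bags: B1 = {2, 3, 4}  B2 = {2, 3, 7}  B3 = {3, 4, 5}  B4 = {2, 4, 6}  B5 = {1, 4, 6}
Tree: B1–B2, B1–B3, B1–B4, B4–B5

Every bag has size at most 3, so the width is 3 − 1 = 2 and tw(G) ≤ 2. For the lower bound, the 3 vertices {1, 4, 6} are pairwise adjacent, and any tree decomposition puts a clique entirely inside one bag — forcing width ≥ 2. Hence tw(G) = 2 exactly.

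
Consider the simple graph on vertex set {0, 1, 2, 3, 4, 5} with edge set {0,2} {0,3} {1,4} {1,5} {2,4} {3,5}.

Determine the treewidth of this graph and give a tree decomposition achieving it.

Every bag has size at most 3, so the width is 3 − 1 = 2 and tw(G) ≤ 2. For the lower bound, G contains the cycle 5–3–0–2–4–1–5, so G is not a forest; only forests have treewidth ≤ 1, hence tw(G) ≥ 2. The upper and lower bounds meet at 2, so that is the treewidth.

Treewidth 2.
Bags: B1 = {0, 3, 5}  B2 = {0, 2, 5}  B3 = {2, 4, 5}  B4 = {1, 4, 5}
Tree: B1–B2, B2–B3, B3–B4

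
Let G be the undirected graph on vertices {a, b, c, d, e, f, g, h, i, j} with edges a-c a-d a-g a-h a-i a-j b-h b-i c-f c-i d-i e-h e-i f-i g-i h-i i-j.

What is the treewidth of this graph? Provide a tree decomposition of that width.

The largest bag has 3 vertices, giving width 2; this decomposition certifies tw(G) ≤ 2. On the other hand G contains the 3-clique {a, d, i}. A clique must lie in a single bag of any decomposition, so no decomposition can have width below 2. Combining the bounds, tw(G) = 2.

Treewidth 2.
One such decomposition:
Bags: B1 = {b, h, i}  B2 = {a, h, i}  B3 = {a, d, i}  B4 = {a, c, i}  B5 = {a, i, j}  B6 = {e, h, i}  B7 = {a, g, i}  B8 = {c, f, i}
Tree: B1–B2, B2–B3, B2–B4, B2–B5, B1–B6, B2–B7, B4–B8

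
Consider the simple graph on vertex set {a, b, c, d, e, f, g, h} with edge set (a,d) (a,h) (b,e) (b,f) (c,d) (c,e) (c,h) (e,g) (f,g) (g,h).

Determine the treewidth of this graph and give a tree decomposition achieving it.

Each bag holds 3 vertices, so the decomposition has width 2, which upper-bounds the treewidth. For the lower bound, G contains the cycle b–f–g–e–b, so G is not a forest; only forests have treewidth ≤ 1, hence tw(G) ≥ 2. Combining the bounds, tw(G) = 2.

Treewidth 2.
One optimal decomposition is:
Bags: B1 = {b, e, f}  B2 = {e, f, g}  B3 = {c, e, g}  B4 = {c, g, h}  B5 = {c, d, h}  B6 = {a, d, h}
Tree: B1–B2, B2–B3, B3–B4, B4–B5, B5–B6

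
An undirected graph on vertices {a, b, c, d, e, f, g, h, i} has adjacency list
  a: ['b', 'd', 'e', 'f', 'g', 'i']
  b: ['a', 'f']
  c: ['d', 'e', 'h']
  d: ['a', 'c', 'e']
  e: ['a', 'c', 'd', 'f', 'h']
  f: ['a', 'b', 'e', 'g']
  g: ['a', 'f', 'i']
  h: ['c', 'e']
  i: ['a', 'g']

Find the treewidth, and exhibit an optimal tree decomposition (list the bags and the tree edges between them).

Treewidth 2.
One optimal decomposition is:
Bags: B1 = {a, f, g}  B2 = {a, e, f}  B3 = {a, d, e}  B4 = {a, g, i}  B5 = {a, b, f}  B6 = {c, d, e}  B7 = {c, e, h}
Tree: B1–B2, B2–B3, B1–B4, B1–B5, B3–B6, B6–B7

The largest bag has 3 vertices, giving width 2; this decomposition certifies tw(G) ≤ 2. On the other hand G contains the 3-clique {c, e, h}. A clique must lie in a single bag of any decomposition, so no decomposition can have width below 2. The upper and lower bounds meet at 2, so that is the treewidth.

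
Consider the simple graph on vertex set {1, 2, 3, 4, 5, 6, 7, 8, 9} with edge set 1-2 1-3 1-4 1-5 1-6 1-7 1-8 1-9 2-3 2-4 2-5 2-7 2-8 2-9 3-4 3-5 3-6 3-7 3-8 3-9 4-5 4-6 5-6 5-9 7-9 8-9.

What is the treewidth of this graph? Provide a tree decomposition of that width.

Treewidth 4.
One such decomposition:
Bags: B1 = {1, 2, 3, 4, 5}  B2 = {1, 2, 3, 5, 9}  B3 = {1, 3, 4, 5, 6}  B4 = {1, 2, 3, 7, 9}  B5 = {1, 2, 3, 8, 9}
Tree: B1–B2, B1–B3, B2–B4, B4–B5

Each bag holds 5 vertices, so the decomposition has width 4, which upper-bounds the treewidth. On the other hand G contains the 5-clique {1, 2, 3, 8, 9}. A clique must lie in a single bag of any decomposition, so no decomposition can have width below 4. Combining the bounds, tw(G) = 4.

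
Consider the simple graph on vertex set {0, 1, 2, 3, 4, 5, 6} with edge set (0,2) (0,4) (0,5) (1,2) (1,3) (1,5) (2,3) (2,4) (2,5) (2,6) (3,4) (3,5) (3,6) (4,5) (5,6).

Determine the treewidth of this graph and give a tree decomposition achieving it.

Treewidth 3.
Bags: B1 = {2, 3, 4, 5}  B2 = {0, 2, 4, 5}  B3 = {2, 3, 5, 6}  B4 = {1, 2, 3, 5}
Tree: B1–B2, B1–B3, B1–B4

Every bag has size at most 4, so the width is 4 − 1 = 3 and tw(G) ≤ 3. For the lower bound, the 4 vertices {0, 2, 4, 5} are pairwise adjacent, and any tree decomposition puts a clique entirely inside one bag — forcing width ≥ 3. Hence tw(G) = 3 exactly.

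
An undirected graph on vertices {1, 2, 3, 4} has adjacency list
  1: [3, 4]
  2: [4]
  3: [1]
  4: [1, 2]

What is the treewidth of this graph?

1

A width-1 tree decomposition is:
Bags: B1 = {1, 3}  B2 = {1, 4}  B3 = {2, 4}
Tree: B1–B2, B2–B3
The largest bag has 2 vertices, giving width 1; this decomposition certifies tw(G) ≤ 1. Any graph with an edge has treewidth ≥ 1, and G has the edge 3–1. Therefore the treewidth is 1.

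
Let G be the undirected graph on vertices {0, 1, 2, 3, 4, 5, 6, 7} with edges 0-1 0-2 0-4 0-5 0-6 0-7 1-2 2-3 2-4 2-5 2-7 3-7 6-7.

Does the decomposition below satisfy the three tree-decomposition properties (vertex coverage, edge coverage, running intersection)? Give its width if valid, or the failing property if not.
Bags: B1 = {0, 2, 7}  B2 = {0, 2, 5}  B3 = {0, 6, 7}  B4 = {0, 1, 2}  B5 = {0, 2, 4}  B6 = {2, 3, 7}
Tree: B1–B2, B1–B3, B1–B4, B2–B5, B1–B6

Checking the three conditions: (i) the bags cover all of {0, 1, 2, 3, 4, 5, 6, 7}; (ii) for each edge, some bag contains both endpoints; (iii) the bags containing any fixed vertex form a subtree. All hold, so the decomposition is valid with width 3 − 1 = 2.

Yes; width 2.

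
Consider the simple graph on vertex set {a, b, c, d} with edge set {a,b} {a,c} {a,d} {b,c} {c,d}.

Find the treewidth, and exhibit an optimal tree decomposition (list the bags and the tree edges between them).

The largest bag has 3 vertices, giving width 2; this decomposition certifies tw(G) ≤ 2. For the lower bound, the 3 vertices {a, c, d} are pairwise adjacent, and any tree decomposition puts a clique entirely inside one bag — forcing width ≥ 2. Therefore the treewidth is 2.

Treewidth 2.
Bags: B1 = {a, b, c}  B2 = {a, c, d}
Tree: B1–B2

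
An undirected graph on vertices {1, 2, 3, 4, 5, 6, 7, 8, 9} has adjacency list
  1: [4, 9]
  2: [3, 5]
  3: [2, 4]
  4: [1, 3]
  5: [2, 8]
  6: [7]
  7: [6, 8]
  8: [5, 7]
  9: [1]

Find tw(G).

A width-1 tree decomposition is:
Bags: B1 = {1, 9}  B2 = {1, 4}  B3 = {3, 4}  B4 = {2, 3}  B5 = {2, 5}  B6 = {5, 8}  B7 = {7, 8}  B8 = {6, 7}
Tree: B1–B2, B2–B3, B3–B4, B4–B5, B5–B6, B6–B7, B7–B8
The largest bag has 2 vertices, giving width 1; this decomposition certifies tw(G) ≤ 1. Since G has at least one edge (e.g. 9–1), it is not an edgeless graph, so tw(G) ≥ 1. Combining the bounds, tw(G) = 1.

1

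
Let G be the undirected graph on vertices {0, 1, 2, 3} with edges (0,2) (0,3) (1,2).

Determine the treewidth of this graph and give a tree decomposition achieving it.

Each bag holds 2 vertices, so the decomposition has width 1, which upper-bounds the treewidth. Since G has at least one edge (e.g. 1–2), it is not an edgeless graph, so tw(G) ≥ 1. Hence tw(G) = 1 exactly.

Treewidth 1.
One such decomposition:
Bags: B1 = {1, 2}  B2 = {0, 2}  B3 = {0, 3}
Tree: B1–B2, B2–B3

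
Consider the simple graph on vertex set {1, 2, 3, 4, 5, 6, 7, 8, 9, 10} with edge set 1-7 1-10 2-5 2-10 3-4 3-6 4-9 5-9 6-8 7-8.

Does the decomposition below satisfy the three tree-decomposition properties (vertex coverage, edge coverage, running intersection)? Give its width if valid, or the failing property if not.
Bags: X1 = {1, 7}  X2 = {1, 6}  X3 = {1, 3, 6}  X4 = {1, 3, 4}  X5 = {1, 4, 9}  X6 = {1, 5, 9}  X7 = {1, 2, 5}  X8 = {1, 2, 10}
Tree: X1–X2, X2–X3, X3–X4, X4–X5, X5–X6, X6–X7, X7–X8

No — vertex 8 appears in no bag.

A tree decomposition must satisfy three properties: every vertex lies in some bag; for every edge, both endpoints lie together in some bag; and for every vertex, the bags containing it form a connected subtree. Here vertex 8 appears in no bag, so the decomposition is invalid.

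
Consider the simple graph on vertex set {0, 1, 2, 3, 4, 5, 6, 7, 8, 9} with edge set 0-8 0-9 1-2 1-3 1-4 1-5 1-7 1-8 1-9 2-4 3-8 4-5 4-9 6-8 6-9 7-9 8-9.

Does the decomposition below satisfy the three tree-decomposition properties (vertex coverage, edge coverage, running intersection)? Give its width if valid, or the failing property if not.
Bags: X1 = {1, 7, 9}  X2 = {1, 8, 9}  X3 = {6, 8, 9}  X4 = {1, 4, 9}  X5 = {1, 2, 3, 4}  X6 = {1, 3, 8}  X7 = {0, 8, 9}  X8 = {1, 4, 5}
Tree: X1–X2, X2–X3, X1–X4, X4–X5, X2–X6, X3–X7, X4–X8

A tree decomposition must satisfy three properties: every vertex lies in some bag; for every edge, both endpoints lie together in some bag; and for every vertex, the bags containing it form a connected subtree. Here bags containing vertex 3 are not connected in the tree, so the decomposition is invalid.

No — bags containing vertex 3 are not connected in the tree.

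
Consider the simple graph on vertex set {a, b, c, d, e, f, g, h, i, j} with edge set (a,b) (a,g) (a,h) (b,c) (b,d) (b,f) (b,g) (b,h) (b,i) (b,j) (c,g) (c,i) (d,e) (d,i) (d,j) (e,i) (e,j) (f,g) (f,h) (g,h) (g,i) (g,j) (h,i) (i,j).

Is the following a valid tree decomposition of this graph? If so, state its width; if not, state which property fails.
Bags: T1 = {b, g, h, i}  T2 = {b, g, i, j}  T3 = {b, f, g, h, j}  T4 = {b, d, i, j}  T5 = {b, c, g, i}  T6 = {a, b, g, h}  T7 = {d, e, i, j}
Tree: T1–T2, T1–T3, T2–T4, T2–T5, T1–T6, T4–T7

A tree decomposition must satisfy three properties: every vertex lies in some bag; for every edge, both endpoints lie together in some bag; and for every vertex, the bags containing it form a connected subtree. Here bags containing vertex j are not connected in the tree, so the decomposition is invalid.

No — bags containing vertex j are not connected in the tree.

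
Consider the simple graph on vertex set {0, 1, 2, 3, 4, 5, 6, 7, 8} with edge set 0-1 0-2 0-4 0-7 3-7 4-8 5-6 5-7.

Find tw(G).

1

A width-1 tree decomposition is:
Bags: B1 = {0, 1}  B2 = {0, 4}  B3 = {0, 7}  B4 = {4, 8}  B5 = {3, 7}  B6 = {5, 7}  B7 = {5, 6}  B8 = {0, 2}
Tree: B1–B2, B1–B3, B2–B4, B3–B5, B3–B6, B6–B7, B1–B8
Each bag holds 2 vertices, so the decomposition has width 1, which upper-bounds the treewidth. Any graph with an edge has treewidth ≥ 1, and G has the edge 0–1. The upper and lower bounds meet at 1, so that is the treewidth.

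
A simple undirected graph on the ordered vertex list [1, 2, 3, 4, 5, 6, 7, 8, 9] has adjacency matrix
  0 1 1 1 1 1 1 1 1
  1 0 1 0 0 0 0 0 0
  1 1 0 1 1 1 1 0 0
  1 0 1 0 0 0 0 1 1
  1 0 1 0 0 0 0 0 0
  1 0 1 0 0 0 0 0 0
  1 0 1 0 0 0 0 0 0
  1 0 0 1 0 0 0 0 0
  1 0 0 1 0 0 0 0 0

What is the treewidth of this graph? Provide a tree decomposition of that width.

The largest bag has 3 vertices, giving width 2; this decomposition certifies tw(G) ≤ 2. Conversely, {1, 4, 8} is a clique of size 3, and the vertices of any clique must share a bag in every tree decomposition; so some bag has ≥ 3 vertices and tw(G) ≥ 2. The upper and lower bounds meet at 2, so that is the treewidth.

Treewidth 2.
Bags: B1 = {1, 2, 3}  B2 = {1, 3, 4}  B3 = {1, 3, 7}  B4 = {1, 4, 9}  B5 = {1, 4, 8}  B6 = {1, 3, 5}  B7 = {1, 3, 6}
Tree: B1–B2, B1–B3, B2–B4, B4–B5, B2–B6, B2–B7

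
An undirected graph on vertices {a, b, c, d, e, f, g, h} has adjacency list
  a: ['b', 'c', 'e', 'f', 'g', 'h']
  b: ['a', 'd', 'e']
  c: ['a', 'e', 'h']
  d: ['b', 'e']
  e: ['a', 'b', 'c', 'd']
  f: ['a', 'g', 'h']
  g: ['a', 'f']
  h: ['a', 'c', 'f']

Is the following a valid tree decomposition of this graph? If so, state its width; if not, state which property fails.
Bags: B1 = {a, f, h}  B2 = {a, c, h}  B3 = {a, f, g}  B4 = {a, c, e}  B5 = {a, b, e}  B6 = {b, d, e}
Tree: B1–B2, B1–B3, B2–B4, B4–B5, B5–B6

Yes; width 2.

Every vertex of G appears in some bag (union = {a, b, c, d, e, f, g, h}); every edge is covered by a bag; and for each vertex v the set of bags containing v is connected in the bag tree. The decomposition is therefore valid. The largest bag has 3 vertices, so the width is 2.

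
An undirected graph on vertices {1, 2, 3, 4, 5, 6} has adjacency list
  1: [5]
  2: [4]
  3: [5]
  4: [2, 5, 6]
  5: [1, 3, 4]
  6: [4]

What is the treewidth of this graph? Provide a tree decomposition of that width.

Treewidth 1.
Bags: B1 = {4, 6}  B2 = {2, 4}  B3 = {4, 5}  B4 = {1, 5}  B5 = {3, 5}
Tree: B1–B2, B2–B3, B3–B4, B3–B5

Each bag holds 2 vertices, so the decomposition has width 1, which upper-bounds the treewidth. Since G has at least one edge (e.g. 6–4), it is not an edgeless graph, so tw(G) ≥ 1. Therefore the treewidth is 1.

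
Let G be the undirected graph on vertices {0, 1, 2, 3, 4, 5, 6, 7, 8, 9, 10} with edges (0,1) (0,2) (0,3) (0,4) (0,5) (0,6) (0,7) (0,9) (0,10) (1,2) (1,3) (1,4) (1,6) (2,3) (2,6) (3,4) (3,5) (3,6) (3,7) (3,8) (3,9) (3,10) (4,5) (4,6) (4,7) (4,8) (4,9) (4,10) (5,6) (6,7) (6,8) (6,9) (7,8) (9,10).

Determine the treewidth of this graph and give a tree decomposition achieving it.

Every bag has size at most 5, so the width is 5 − 1 = 4 and tw(G) ≤ 4. On the other hand G contains the 5-clique {0, 1, 2, 3, 6}. A clique must lie in a single bag of any decomposition, so no decomposition can have width below 4. Combining the bounds, tw(G) = 4.

Treewidth 4.
Bags: B1 = {0, 1, 3, 4, 6}  B2 = {0, 1, 2, 3, 6}  B3 = {0, 3, 4, 6, 7}  B4 = {0, 3, 4, 6, 9}  B5 = {0, 3, 4, 9, 10}  B6 = {3, 4, 6, 7, 8}  B7 = {0, 3, 4, 5, 6}
Tree: B1–B2, B1–B3, B1–B4, B4–B5, B3–B6, B1–B7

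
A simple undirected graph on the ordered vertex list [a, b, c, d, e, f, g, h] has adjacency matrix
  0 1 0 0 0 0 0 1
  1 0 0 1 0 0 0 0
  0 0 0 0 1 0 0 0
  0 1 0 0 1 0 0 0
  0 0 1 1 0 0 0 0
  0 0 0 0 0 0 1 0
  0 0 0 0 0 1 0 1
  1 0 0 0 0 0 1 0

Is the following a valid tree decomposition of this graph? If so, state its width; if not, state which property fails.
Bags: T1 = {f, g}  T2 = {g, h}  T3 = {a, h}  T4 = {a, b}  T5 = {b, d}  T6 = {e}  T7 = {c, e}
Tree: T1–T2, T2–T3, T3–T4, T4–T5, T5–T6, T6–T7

A tree decomposition must satisfy three properties: every vertex lies in some bag; for every edge, both endpoints lie together in some bag; and for every vertex, the bags containing it form a connected subtree. Here edge (d,e) lies in no bag, so the decomposition is invalid.

No — edge (d,e) lies in no bag.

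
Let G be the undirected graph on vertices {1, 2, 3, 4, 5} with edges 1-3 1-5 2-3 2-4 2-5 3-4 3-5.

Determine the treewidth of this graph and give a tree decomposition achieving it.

Each bag holds 3 vertices, so the decomposition has width 2, which upper-bounds the treewidth. On the other hand G contains the 3-clique {1, 3, 5}. A clique must lie in a single bag of any decomposition, so no decomposition can have width below 2. Hence tw(G) = 2 exactly.

Treewidth 2.
One such decomposition:
Bags: B1 = {2, 3, 5}  B2 = {2, 3, 4}  B3 = {1, 3, 5}
Tree: B1–B2, B1–B3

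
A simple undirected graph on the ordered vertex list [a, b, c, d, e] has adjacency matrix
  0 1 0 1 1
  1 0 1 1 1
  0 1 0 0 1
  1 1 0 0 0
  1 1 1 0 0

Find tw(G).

2

A width-2 tree decomposition is:
Bags: B1 = {a, b, e}  B2 = {a, b, d}  B3 = {b, c, e}
Tree: B1–B2, B1–B3
Every bag has size at most 3, so the width is 3 − 1 = 2 and tw(G) ≤ 2. On the other hand G contains the 3-clique {a, b, d}. A clique must lie in a single bag of any decomposition, so no decomposition can have width below 2. Therefore the treewidth is 2.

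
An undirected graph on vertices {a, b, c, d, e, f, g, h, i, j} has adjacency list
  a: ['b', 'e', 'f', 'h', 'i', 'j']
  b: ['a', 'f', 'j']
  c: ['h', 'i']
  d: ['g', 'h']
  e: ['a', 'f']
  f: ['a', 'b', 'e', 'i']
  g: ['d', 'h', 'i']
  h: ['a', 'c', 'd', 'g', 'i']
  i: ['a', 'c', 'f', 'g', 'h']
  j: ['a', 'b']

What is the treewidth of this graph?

A width-2 tree decomposition is:
Bags: B1 = {a, h, i}  B2 = {g, h, i}  B3 = {a, f, i}  B4 = {a, b, f}  B5 = {c, h, i}  B6 = {a, b, j}  B7 = {d, g, h}  B8 = {a, e, f}
Tree: B1–B2, B1–B3, B3–B4, B2–B5, B4–B6, B2–B7, B4–B8
Every bag has size at most 3, so the width is 3 − 1 = 2 and tw(G) ≤ 2. On the other hand G contains the 3-clique {d, g, h}. A clique must lie in a single bag of any decomposition, so no decomposition can have width below 2. The upper and lower bounds meet at 2, so that is the treewidth.

2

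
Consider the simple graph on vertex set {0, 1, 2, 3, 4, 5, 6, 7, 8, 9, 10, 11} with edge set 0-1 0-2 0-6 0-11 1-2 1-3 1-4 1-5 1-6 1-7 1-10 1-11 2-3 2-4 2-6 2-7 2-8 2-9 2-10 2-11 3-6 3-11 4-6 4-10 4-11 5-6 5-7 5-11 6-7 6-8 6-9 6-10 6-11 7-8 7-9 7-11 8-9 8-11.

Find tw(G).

4

A width-4 tree decomposition is:
Bags: B1 = {1, 2, 4, 6, 11}  B2 = {1, 2, 6, 7, 11}  B3 = {2, 6, 7, 8, 11}  B4 = {0, 1, 2, 6, 11}  B5 = {1, 2, 4, 6, 10}  B6 = {1, 5, 6, 7, 11}  B7 = {2, 6, 7, 8, 9}  B8 = {1, 2, 3, 6, 11}
Tree: B1–B2, B2–B3, B1–B4, B1–B5, B2–B6, B3–B7, B4–B8
The largest bag has 5 vertices, giving width 4; this decomposition certifies tw(G) ≤ 4. For the lower bound, the 5 vertices {2, 6, 7, 8, 9} are pairwise adjacent, and any tree decomposition puts a clique entirely inside one bag — forcing width ≥ 4. The upper and lower bounds meet at 4, so that is the treewidth.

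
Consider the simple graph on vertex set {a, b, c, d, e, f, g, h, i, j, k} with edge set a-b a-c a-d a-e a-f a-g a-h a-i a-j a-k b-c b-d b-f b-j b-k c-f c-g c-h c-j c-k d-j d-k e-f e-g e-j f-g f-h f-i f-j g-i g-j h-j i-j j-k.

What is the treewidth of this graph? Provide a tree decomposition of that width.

The largest bag has 5 vertices, giving width 4; this decomposition certifies tw(G) ≤ 4. Conversely, {a, b, d, j, k} is a clique of size 5, and the vertices of any clique must share a bag in every tree decomposition; so some bag has ≥ 5 vertices and tw(G) ≥ 4. Combining the bounds, tw(G) = 4.

Treewidth 4.
One such decomposition:
Bags: B1 = {a, c, f, h, j}  B2 = {a, b, c, f, j}  B3 = {a, c, f, g, j}  B4 = {a, f, g, i, j}  B5 = {a, b, c, j, k}  B6 = {a, b, d, j, k}  B7 = {a, e, f, g, j}
Tree: B1–B2, B1–B3, B3–B4, B2–B5, B5–B6, B3–B7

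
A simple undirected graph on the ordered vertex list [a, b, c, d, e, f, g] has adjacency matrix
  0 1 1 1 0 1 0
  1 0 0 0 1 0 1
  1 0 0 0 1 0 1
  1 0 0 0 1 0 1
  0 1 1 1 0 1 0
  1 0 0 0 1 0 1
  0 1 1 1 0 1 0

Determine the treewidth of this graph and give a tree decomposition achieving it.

Every bag has size at most 4, so the width is 4 − 1 = 3 and tw(G) ≤ 3. For the lower bound: the 4 vertex sets {a,f}, {b,g}, {e}, {c} are disjoint, each induces a connected subgraph, and every pair is joined by at least one edge of G. Contracting each set to a single vertex therefore yields K_{4} as a minor, and since treewidth is minor-monotone, tw(G) ≥ tw(K_{4}) = 3. Combining the bounds, tw(G) = 3.

Treewidth 3.
One such decomposition:
Bags: B1 = {a, e, f, g}  B2 = {a, b, e, g}  B3 = {a, c, e, g}  B4 = {a, d, e, g}
Tree: B1–B2, B2–B3, B3–B4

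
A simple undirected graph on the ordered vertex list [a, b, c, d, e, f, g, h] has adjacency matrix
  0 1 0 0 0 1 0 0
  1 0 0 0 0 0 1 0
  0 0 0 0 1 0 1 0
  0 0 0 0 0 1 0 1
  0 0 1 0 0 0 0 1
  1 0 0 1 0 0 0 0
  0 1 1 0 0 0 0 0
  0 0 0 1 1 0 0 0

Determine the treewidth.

A width-2 tree decomposition is:
Bags: B1 = {a, b, f}  B2 = {b, f, g}  B3 = {c, f, g}  B4 = {c, e, f}  B5 = {e, f, h}  B6 = {d, f, h}
Tree: B1–B2, B2–B3, B3–B4, B4–B5, B5–B6
The largest bag has 3 vertices, giving width 2; this decomposition certifies tw(G) ≤ 2. Since f–a–b–g–c–e–h–d–f is a cycle in G, G is not acyclic. Forests are exactly the graphs of treewidth ≤ 1, so tw(G) ≥ 2. Combining the bounds, tw(G) = 2.

2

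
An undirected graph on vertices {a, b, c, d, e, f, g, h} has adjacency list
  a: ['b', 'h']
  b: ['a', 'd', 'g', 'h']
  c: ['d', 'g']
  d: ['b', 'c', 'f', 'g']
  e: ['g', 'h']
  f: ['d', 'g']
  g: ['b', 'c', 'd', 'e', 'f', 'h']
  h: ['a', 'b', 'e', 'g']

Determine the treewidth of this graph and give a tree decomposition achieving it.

The largest bag has 3 vertices, giving width 2; this decomposition certifies tw(G) ≤ 2. Conversely, {c, d, g} is a clique of size 3, and the vertices of any clique must share a bag in every tree decomposition; so some bag has ≥ 3 vertices and tw(G) ≥ 2. Therefore the treewidth is 2.

Treewidth 2.
Bags: B1 = {d, f, g}  B2 = {b, d, g}  B3 = {b, g, h}  B4 = {a, b, h}  B5 = {e, g, h}  B6 = {c, d, g}
Tree: B1–B2, B2–B3, B3–B4, B3–B5, B1–B6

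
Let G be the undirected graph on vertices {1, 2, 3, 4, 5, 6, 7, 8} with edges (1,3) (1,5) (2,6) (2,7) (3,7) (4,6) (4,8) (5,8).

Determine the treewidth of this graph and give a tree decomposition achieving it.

Each bag holds 3 vertices, so the decomposition has width 2, which upper-bounds the treewidth. The edges 4–8–5–1–3–7–2–6–4 form a cycle, so G is not a tree and its treewidth is at least 2. Combining the bounds, tw(G) = 2.

Treewidth 2.
One such decomposition:
Bags: B1 = {4, 5, 8}  B2 = {1, 4, 5}  B3 = {1, 3, 4}  B4 = {3, 4, 7}  B5 = {2, 4, 7}  B6 = {2, 4, 6}
Tree: B1–B2, B2–B3, B3–B4, B4–B5, B5–B6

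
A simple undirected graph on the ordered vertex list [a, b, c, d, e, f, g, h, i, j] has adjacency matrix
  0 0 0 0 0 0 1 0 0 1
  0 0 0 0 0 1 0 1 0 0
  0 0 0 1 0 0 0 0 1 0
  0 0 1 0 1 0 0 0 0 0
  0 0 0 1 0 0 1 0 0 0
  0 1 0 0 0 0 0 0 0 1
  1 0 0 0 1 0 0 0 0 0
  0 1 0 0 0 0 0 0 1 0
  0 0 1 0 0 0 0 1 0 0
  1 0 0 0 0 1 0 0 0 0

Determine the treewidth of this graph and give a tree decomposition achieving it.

Treewidth 2.
One such decomposition:
Bags: B1 = {b, f, j}  B2 = {a, b, j}  B3 = {a, b, g}  B4 = {b, e, g}  B5 = {b, d, e}  B6 = {b, c, d}  B7 = {b, c, i}  B8 = {b, h, i}
Tree: B1–B2, B2–B3, B3–B4, B4–B5, B5–B6, B6–B7, B7–B8

Every bag has size at most 3, so the width is 3 − 1 = 2 and tw(G) ≤ 2. Since b–f–j–a–g–e–d–c–i–h–b is a cycle in G, G is not acyclic. Forests are exactly the graphs of treewidth ≤ 1, so tw(G) ≥ 2. Combining the bounds, tw(G) = 2.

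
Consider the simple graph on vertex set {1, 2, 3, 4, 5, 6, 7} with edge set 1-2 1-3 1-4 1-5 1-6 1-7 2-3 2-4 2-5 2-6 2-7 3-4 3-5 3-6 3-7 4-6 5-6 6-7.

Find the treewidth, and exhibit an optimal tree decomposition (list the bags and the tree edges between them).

Treewidth 4.
One optimal decomposition is:
Bags: B1 = {1, 2, 3, 5, 6}  B2 = {1, 2, 3, 4, 6}  B3 = {1, 2, 3, 6, 7}
Tree: B1–B2, B1–B3

Every bag has size at most 5, so the width is 5 − 1 = 4 and tw(G) ≤ 4. Conversely, {1, 2, 3, 4, 6} is a clique of size 5, and the vertices of any clique must share a bag in every tree decomposition; so some bag has ≥ 5 vertices and tw(G) ≥ 4. Therefore the treewidth is 4.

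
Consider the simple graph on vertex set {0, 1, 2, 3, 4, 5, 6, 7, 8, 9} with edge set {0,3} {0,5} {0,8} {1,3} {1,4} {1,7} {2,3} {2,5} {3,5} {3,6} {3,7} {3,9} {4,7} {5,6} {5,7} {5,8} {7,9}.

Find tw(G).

2

A width-2 tree decomposition is:
Bags: B1 = {3, 7, 9}  B2 = {3, 5, 7}  B3 = {1, 3, 7}  B4 = {3, 5, 6}  B5 = {2, 3, 5}  B6 = {0, 3, 5}  B7 = {0, 5, 8}  B8 = {1, 4, 7}
Tree: B1–B2, B2–B3, B2–B4, B2–B5, B2–B6, B6–B7, B3–B8
Each bag holds 3 vertices, so the decomposition has width 2, which upper-bounds the treewidth. Conversely, {0, 5, 8} is a clique of size 3, and the vertices of any clique must share a bag in every tree decomposition; so some bag has ≥ 3 vertices and tw(G) ≥ 2. Hence tw(G) = 2 exactly.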